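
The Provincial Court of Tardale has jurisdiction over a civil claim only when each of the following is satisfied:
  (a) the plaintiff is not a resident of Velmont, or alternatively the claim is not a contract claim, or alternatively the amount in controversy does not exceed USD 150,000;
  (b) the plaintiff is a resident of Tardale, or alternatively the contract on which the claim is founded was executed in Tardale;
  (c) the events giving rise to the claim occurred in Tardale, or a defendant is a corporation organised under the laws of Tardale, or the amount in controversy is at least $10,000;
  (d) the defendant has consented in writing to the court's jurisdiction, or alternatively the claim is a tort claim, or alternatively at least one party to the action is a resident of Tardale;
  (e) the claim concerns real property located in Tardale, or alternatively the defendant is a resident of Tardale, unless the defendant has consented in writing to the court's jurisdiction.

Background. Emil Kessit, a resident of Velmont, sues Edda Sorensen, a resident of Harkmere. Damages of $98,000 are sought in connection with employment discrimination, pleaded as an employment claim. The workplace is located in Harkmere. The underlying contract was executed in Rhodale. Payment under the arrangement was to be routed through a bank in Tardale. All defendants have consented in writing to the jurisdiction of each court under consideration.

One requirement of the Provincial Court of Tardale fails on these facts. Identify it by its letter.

(b)

The Provincial Court of Tardale:
  (a) The claim is an employment claim, not a contract claim, so one alternative holds. Met.
  (b) The plaintiff resides in Velmont, not Tardale; the contract was executed in Rhodale, not Tardale — no alternative holds. Fails.
  (c) The amount in controversy is 98,000 dollars, which meets the 10,000 dollars floor, so one alternative holds. Condition met.
  (d) Every defendant has filed written consent, which satisfies one of the alternatives. Satisfied.
  (e) The claim does not concern real property; the defendant resides in Harkmere, not Tardale — none of the alternatives is met. However, every defendant has filed written consent, so the 'unless' proviso supplies this condition. Met.
Only condition (b) fails.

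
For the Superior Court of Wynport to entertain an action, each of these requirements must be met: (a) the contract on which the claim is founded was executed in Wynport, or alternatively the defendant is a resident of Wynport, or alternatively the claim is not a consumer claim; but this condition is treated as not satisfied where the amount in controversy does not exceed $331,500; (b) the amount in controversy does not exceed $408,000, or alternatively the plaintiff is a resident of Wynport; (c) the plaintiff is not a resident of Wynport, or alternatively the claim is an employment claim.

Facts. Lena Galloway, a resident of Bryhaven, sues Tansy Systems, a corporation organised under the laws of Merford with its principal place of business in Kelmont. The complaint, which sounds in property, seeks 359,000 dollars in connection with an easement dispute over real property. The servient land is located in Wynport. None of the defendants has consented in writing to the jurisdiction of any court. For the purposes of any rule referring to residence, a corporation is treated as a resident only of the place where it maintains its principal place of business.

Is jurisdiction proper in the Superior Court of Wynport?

Yes

The Superior Court of Wynport:
  (a) The claim is a property claim, not a consumer claim, which satisfies one of the alternatives. And the carve-out is inapplicable — the amount in controversy is $359,000, above the 331,500 dollars ceiling. Satisfied.
  (b) The amount in controversy is $359,000, within the USD 408,000 ceiling, so one alternative holds. Condition met.
  (c) The plaintiff resides in Bryhaven, which is not Wynport — that alternative is enough. Met.
  → Jurisdiction lies.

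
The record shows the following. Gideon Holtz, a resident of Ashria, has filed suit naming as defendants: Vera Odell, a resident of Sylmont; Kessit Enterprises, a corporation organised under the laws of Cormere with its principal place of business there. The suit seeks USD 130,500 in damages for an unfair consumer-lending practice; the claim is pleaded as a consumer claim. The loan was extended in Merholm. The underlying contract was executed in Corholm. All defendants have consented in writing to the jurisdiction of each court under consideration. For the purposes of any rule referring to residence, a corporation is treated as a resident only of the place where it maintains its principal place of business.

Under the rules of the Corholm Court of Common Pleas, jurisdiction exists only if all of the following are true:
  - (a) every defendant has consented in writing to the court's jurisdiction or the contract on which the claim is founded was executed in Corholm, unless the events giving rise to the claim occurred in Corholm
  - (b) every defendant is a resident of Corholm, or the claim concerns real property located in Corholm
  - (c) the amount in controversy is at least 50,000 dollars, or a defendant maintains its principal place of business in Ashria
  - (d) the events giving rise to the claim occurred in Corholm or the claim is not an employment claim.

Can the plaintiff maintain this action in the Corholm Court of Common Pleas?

No

The Corholm Court of Common Pleas:
  (a) Every defendant has filed written consent — that alternative is enough. Satisfied.
  (b) The defendants reside as follows — Vera Odell in Sylmont, Kessit Enterprises in Cormere — not all in Corholm; the claim does not concern real property — none of the alternatives is met. Fails.
  (c) The amount in controversy is USD 130,500, which meets the USD 50,000 floor, which satisfies one of the alternatives. Condition met.
  (d) The claim is a consumer claim, not an employment claim, which satisfies one of the alternatives. Condition met.
  → No jurisdiction.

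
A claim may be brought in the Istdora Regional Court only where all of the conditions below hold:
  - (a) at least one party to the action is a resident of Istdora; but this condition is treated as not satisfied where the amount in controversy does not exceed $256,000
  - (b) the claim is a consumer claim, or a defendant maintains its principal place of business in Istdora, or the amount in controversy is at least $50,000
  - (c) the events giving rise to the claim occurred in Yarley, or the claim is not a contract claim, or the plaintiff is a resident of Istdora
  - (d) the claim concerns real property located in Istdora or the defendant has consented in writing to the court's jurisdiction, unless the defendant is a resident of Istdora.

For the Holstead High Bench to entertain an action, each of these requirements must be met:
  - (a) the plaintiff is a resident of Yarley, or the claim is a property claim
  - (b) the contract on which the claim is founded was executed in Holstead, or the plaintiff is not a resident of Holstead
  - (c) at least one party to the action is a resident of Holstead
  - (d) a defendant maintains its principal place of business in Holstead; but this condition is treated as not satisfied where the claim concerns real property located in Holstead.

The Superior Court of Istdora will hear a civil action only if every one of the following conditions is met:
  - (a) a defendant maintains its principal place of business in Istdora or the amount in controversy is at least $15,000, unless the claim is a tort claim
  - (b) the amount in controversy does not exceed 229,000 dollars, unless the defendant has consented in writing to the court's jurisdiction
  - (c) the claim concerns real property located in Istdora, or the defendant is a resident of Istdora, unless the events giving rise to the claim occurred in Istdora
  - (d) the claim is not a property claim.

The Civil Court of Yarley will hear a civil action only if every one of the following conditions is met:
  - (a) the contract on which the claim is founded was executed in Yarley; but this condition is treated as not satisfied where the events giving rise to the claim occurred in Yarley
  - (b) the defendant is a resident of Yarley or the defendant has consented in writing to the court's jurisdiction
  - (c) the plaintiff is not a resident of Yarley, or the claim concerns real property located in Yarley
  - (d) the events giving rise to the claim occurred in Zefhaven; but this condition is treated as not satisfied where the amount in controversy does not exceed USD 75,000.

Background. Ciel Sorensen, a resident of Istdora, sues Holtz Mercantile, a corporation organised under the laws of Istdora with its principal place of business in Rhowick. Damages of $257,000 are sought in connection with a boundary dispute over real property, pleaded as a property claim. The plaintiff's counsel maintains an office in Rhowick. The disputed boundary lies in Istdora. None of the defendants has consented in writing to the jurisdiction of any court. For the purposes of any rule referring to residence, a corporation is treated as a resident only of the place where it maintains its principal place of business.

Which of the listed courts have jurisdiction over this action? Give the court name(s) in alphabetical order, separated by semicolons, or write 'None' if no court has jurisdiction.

the Istdora Regional Court

The Istdora Regional Court:
  (a) Ciel Sorensen resides in Istdora. And the carve-out is inapplicable — the amount in controversy is USD 257,000, above the USD 256,000 ceiling. Satisfied.
  (b) The amount in controversy is $257,000, which meets the USD 50,000 floor — that alternative is enough. Satisfied.
  (c) The claim is a property claim, not a contract claim, so this disjunct is met. Satisfied.
  (d) The property lies in Istdora, so one alternative holds. Satisfied.
  → Every requirement is satisfied — jurisdiction.
The Holstead High Bench:
  (a) The claim is a property claim — that alternative is enough. Condition met.
  (b) The plaintiff resides in Istdora, which is not Holstead, so this disjunct is met. Satisfied.
  (c) No party resides in Holstead. Not met.
  (d) The corporate defendant(s) have their principal place of business in Rhowick, not Holstead. Not satisfied.
  → At least one condition fails; no jurisdiction.
The Superior Court of Istdora:
  (a) The amount in controversy is 257,000 dollars, which meets the USD 15,000 floor — that alternative is enough. Satisfied.
  (b) The amount in controversy is 257,000 dollars, above the $229,000 ceiling. The proviso offers no rescue either, since no such written consent has been filed. Condition not met.
  (c) The property lies in Istdora, which satisfies one of the alternatives. Met.
  (d) The claim is a property claim. Condition not met.
  → The court lacks jurisdiction.
The Civil Court of Yarley:
  (a) No contract (and hence no place of execution) is alleged. Condition not met.
  (b) The defendant resides in Rhowick, not Yarley; no such written consent has been filed — every alternative fails. Condition not met.
  (c) The plaintiff resides in Istdora, which is not Yarley, so one alternative holds. Condition met.
  (d) The operative events occurred in Istdora, not Zefhaven. Condition not met.
  → The court lacks jurisdiction.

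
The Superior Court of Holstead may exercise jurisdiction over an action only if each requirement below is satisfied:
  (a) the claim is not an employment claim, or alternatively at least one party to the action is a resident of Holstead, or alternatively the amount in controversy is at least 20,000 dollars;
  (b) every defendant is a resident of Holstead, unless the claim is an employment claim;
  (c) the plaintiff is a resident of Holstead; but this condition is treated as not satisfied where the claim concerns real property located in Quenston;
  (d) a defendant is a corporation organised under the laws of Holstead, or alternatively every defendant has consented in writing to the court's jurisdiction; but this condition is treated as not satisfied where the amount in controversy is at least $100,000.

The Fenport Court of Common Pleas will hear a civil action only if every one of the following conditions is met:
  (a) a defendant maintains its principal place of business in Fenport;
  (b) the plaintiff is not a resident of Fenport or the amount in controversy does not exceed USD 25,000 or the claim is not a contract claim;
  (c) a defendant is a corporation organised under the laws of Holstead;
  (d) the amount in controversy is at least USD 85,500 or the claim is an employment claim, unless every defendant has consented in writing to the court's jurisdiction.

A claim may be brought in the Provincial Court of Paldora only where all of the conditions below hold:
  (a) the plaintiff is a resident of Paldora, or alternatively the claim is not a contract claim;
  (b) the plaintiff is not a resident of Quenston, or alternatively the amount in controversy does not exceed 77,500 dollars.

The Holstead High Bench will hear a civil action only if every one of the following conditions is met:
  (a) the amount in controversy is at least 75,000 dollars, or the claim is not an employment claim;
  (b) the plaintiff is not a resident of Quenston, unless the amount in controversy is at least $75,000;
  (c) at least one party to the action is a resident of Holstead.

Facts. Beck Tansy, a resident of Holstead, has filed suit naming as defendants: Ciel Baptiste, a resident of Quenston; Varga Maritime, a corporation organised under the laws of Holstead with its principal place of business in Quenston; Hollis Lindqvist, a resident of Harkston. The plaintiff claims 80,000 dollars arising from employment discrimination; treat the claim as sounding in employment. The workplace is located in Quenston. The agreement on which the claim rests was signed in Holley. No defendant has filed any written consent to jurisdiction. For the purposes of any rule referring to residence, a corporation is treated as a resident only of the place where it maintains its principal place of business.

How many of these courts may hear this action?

The Superior Court of Holstead:
  (a) Beck Tansy resides in Holstead, which satisfies one of the alternatives. Met.
  (b) The defendants reside as follows — Ciel Baptiste in Quenston, Varga Maritime in Quenston, Hollis Lindqvist in Harkston — not all in Holstead. However, the claim is an employment claim, so the 'unless' proviso supplies this condition. Condition met.
  (c) The plaintiff resides in Holstead. And the carve-out is inapplicable — the claim does not concern real property. Met.
  (d) Varga Maritime is organised under the laws of Holstead — that alternative is enough. The carve-out does not apply: the amount in controversy is USD 80,000, below the 100,000 dollars floor. Condition met.
  → The court has jurisdiction.
The Fenport Court of Common Pleas:
  (a) The corporate defendant(s) have their principal place of business in Quenston, not Fenport. Not satisfied.
  (b) The plaintiff resides in Holstead, which is not Fenport, so one alternative holds. Met.
  (c) Varga Maritime is organised under the laws of Holstead. Satisfied.
  (d) The claim is an employment claim, so one alternative holds. Condition met.
  → No jurisdiction.
The Provincial Court of Paldora:
  (a) The claim is an employment claim, not a contract claim, which satisfies one of the alternatives. Met.
  (b) The plaintiff resides in Holstead, which is not Quenston, so this disjunct is met. Met.
  → Every requirement is satisfied — jurisdiction.
The Holstead High Bench:
  (a) The amount in controversy is $80,000, which meets the $75,000 floor — that alternative is enough. Met.
  (b) The plaintiff resides in Holstead, which is not Quenston. Met.
  (c) Beck Tansy resides in Holstead. Met.
  → The court has jurisdiction.
Courts with jurisdiction: the Superior Court of Holstead, the Provincial Court of Paldora, the Holstead High Bench — 3 in total.

3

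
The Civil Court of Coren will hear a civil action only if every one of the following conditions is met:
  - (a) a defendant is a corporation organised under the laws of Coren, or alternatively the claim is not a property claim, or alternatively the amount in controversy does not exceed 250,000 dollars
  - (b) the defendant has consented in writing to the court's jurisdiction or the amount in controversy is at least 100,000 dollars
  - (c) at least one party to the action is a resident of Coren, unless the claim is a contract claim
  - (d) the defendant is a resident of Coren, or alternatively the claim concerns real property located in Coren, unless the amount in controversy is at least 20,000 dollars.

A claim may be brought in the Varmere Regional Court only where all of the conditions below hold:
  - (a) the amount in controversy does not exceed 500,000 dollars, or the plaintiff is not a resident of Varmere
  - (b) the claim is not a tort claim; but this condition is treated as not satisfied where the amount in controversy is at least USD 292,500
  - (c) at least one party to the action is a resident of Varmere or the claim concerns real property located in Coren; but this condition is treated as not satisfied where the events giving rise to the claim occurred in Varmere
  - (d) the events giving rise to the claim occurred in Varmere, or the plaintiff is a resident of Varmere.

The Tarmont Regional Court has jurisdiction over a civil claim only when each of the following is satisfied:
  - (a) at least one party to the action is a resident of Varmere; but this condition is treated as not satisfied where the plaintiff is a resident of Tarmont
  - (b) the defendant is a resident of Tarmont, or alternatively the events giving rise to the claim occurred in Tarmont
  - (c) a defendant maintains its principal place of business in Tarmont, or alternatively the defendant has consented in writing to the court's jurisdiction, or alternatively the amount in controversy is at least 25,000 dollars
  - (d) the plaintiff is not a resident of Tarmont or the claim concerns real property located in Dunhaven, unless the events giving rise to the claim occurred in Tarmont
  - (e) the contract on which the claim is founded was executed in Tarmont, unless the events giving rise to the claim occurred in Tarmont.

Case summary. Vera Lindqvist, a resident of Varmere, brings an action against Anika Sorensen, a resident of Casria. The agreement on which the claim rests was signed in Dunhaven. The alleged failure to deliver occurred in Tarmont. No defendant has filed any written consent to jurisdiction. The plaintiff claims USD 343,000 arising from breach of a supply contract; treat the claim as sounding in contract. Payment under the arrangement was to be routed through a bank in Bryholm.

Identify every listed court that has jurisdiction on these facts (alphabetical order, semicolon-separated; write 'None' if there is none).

The Civil Court of Coren:
  (a) The claim is a contract claim, not a property claim, so this disjunct is met. Condition met.
  (b) The amount in controversy is 343,000 dollars, which meets the USD 100,000 floor, which satisfies one of the alternatives. Satisfied.
  (c) No party resides in Coren. However, the claim is a contract claim, so the 'unless' proviso supplies this condition. Met.
  (d) The defendant resides in Casria, not Coren; the claim does not concern real property — no alternative holds. However, the amount in controversy is 343,000 dollars, which meets the USD 20,000 floor, so the 'unless' proviso supplies this condition. Condition met.
  → The court has jurisdiction.
The Varmere Regional Court:
  (a) The amount in controversy is USD 343,000, within the $500,000 ceiling, so one alternative holds. Satisfied.
  (b) The claim is a contract claim, not a tort claim. But the carve-out bites: the amount in controversy is USD 343,000, which meets the $292,500 floor. Not met.
  (c) Vera Lindqvist resides in Varmere, which satisfies one of the alternatives. The exception is not triggered, since the operative events occurred in Tarmont, not Varmere. Satisfied.
  (d) The plaintiff resides in Varmere — that alternative is enough. Met.
  → The court lacks jurisdiction.
The Tarmont Regional Court:
  (a) Vera Lindqvist resides in Varmere. The exception is not triggered, since the plaintiff resides in Varmere, not Tarmont. Met.
  (b) The operative events occurred in Tarmont — that alternative is enough. Condition met.
  (c) The amount in controversy is $343,000, which meets the 25,000 dollars floor, which satisfies one of the alternatives. Met.
  (d) The plaintiff resides in Varmere, which is not Tarmont, so one alternative holds. Satisfied.
  (e) The contract was executed in Dunhaven, not Tarmont. The proviso rescues it, though: the operative events occurred in Tarmont. Satisfied.
  → Jurisdiction lies.

the Civil Court of Coren; the Tarmont Regional Court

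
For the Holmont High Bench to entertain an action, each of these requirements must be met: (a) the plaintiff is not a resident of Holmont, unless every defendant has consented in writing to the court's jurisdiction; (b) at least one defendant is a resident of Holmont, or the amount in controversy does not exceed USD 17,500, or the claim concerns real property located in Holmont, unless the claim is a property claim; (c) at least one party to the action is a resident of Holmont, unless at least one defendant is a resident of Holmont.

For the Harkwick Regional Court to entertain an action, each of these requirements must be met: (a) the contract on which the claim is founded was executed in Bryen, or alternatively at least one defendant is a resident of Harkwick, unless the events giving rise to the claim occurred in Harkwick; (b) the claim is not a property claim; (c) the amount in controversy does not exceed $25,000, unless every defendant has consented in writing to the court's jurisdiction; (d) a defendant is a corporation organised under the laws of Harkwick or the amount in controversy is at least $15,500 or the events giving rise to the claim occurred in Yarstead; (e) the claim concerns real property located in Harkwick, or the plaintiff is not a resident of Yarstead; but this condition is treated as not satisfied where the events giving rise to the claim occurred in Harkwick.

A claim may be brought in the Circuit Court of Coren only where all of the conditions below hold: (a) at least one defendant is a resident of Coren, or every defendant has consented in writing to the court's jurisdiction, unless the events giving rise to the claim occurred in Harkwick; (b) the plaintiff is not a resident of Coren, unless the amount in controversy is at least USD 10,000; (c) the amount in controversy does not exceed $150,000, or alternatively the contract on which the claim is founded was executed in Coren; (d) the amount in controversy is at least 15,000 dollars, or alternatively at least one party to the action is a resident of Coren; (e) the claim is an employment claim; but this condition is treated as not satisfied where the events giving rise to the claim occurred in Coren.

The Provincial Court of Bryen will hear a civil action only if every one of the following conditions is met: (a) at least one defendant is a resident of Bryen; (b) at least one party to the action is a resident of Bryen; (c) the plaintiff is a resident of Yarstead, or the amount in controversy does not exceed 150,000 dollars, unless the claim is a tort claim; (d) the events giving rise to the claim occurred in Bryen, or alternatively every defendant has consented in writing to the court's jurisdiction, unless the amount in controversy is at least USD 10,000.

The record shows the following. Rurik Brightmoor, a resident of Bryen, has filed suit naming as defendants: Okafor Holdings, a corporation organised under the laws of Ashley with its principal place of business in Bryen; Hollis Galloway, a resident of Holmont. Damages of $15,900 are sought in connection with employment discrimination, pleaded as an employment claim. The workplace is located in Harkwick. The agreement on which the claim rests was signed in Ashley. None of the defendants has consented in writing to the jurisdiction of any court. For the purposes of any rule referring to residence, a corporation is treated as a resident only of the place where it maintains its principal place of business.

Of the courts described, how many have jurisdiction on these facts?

The Holmont High Bench:
  (a) The plaintiff resides in Bryen, which is not Holmont. Satisfied.
  (b) Hollis Galloway resides in Holmont — that alternative is enough. Satisfied.
  (c) Hollis Galloway resides in Holmont. Satisfied.
  → All conditions met; jurisdiction exists.
The Harkwick Regional Court:
  (a) The contract was executed in Ashley, not Bryen; no defendant resides in Harkwick (they reside in Bryen, Holmont) — no alternative holds. The proviso rescues it, though: the operative events occurred in Harkwick. Satisfied.
  (b) The claim is an employment claim, not a property claim. Satisfied.
  (c) The amount in controversy is USD 15,900, within the $25,000 ceiling. Satisfied.
  (d) The amount in controversy is 15,900 dollars, which meets the USD 15,500 floor, so one alternative holds. Met.
  (e) The plaintiff resides in Bryen, which is not Yarstead — that alternative is enough. However, the operative events occurred in Harkwick, which falls within the stated exception and so defeats the condition. Not met.
  → The court lacks jurisdiction.
The Circuit Court of Coren:
  (a) No defendant resides in Coren (they reside in Bryen, Holmont); no such written consent has been filed — no alternative holds. But the operative events occurred in Harkwick, and the 'unless' clause therefore excuses the requirement. Satisfied.
  (b) The plaintiff resides in Bryen, which is not Coren. Satisfied.
  (c) The amount in controversy is USD 15,900, within the USD 150,000 ceiling, which satisfies one of the alternatives. Condition met.
  (d) The amount in controversy is $15,900, which meets the 15,000 dollars floor, so this disjunct is met. Met.
  (e) The claim is an employment claim. The carve-out does not apply: the operative events occurred in Harkwick, not Coren. Condition met.
  → All conditions met; jurisdiction exists.
The Provincial Court of Bryen:
  (a) Okafor Holdings resides in Bryen. Condition met.
  (b) Rurik Brightmoor resides in Bryen. Met.
  (c) The amount in controversy is USD 15,900, within the 150,000 dollars ceiling — that alternative is enough. Met.
  (d) The operative events occurred in Harkwick, not Bryen; no such written consent has been filed — none of the alternatives is met. But the amount in controversy is 15,900 dollars, which meets the $10,000 floor, and the 'unless' clause therefore excuses the requirement. Condition met.
  → All conditions met; jurisdiction exists.
Courts with jurisdiction: the Holmont High Bench, the Circuit Court of Coren, the Provincial Court of Bryen — 3 in total.

3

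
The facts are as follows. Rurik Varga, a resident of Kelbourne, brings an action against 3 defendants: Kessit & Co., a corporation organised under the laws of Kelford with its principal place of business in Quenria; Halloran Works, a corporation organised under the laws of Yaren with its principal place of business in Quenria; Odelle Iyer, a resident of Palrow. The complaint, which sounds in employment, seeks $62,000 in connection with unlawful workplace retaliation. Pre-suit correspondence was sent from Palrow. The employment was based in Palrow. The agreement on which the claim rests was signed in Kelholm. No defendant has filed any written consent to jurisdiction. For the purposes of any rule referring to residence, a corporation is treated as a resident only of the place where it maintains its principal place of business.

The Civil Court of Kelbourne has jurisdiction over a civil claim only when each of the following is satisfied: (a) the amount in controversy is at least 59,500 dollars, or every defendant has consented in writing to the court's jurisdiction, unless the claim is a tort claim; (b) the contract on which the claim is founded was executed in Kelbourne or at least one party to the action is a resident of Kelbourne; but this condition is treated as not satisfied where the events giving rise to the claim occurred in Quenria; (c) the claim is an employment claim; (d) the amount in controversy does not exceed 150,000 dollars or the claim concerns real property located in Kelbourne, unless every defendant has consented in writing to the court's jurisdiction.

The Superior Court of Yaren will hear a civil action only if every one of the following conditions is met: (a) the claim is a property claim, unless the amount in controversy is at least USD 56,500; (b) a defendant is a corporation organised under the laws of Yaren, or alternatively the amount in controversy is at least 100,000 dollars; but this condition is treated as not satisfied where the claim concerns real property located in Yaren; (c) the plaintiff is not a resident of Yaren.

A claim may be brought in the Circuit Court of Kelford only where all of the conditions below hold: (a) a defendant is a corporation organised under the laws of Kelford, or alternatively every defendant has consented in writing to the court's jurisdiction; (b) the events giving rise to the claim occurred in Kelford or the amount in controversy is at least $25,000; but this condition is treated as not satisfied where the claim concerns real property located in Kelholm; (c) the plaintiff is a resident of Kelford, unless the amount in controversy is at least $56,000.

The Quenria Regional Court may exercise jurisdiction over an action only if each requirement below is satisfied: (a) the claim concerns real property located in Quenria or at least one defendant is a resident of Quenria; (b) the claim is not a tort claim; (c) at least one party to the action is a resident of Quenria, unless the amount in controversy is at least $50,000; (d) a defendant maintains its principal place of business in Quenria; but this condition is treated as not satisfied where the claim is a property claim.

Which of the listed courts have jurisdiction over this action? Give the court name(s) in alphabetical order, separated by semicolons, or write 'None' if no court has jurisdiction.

the Circuit Court of Kelford; the Civil Court of Kelbourne; the Quenria Regional Court; the Superior Court of Yaren

The Civil Court of Kelbourne:
  (a) The amount in controversy is 62,000 dollars, which meets the USD 59,500 floor, so one alternative holds. Condition met.
  (b) Rurik Varga resides in Kelbourne — that alternative is enough. The exception is not triggered, since the operative events occurred in Palrow, not Quenria. Condition met.
  (c) The claim is an employment claim. Met.
  (d) The amount in controversy is USD 62,000, within the $150,000 ceiling, so this disjunct is met. Condition met.
  → Every requirement is satisfied — jurisdiction.
The Superior Court of Yaren:
  (a) The claim is an employment claim, not a property claim. However, the amount in controversy is 62,000 dollars, which meets the USD 56,500 floor, so the 'unless' proviso supplies this condition. Met.
  (b) Halloran Works is organised under the laws of Yaren, so one alternative holds. The carve-out does not apply: the claim does not concern real property. Met.
  (c) The plaintiff resides in Kelbourne, which is not Yaren. Met.
  → All conditions met; jurisdiction exists.
The Circuit Court of Kelford:
  (a) Kessit & Co. is organised under the laws of Kelford, which satisfies one of the alternatives. Satisfied.
  (b) The amount in controversy is $62,000, which meets the USD 25,000 floor, so this disjunct is met. The exception is not triggered, since the claim does not concern real property. Condition met.
  (c) The plaintiff resides in Kelbourne, not Kelford. But the amount in controversy is USD 62,000, which meets the 56,000 dollars floor, and the 'unless' clause therefore excuses the requirement. Satisfied.
  → Jurisdiction lies.
The Quenria Regional Court:
  (a) Kessit & Co. resides in Quenria, so this disjunct is met. Condition met.
  (b) The claim is an employment claim, not a tort claim. Satisfied.
  (c) Kessit & Co. resides in Quenria. Condition met.
  (d) Kessit & Co. has its principal place of business in Quenria. The exception is not triggered, since the claim is an employment claim, not a property claim. Met.
  → Jurisdiction lies.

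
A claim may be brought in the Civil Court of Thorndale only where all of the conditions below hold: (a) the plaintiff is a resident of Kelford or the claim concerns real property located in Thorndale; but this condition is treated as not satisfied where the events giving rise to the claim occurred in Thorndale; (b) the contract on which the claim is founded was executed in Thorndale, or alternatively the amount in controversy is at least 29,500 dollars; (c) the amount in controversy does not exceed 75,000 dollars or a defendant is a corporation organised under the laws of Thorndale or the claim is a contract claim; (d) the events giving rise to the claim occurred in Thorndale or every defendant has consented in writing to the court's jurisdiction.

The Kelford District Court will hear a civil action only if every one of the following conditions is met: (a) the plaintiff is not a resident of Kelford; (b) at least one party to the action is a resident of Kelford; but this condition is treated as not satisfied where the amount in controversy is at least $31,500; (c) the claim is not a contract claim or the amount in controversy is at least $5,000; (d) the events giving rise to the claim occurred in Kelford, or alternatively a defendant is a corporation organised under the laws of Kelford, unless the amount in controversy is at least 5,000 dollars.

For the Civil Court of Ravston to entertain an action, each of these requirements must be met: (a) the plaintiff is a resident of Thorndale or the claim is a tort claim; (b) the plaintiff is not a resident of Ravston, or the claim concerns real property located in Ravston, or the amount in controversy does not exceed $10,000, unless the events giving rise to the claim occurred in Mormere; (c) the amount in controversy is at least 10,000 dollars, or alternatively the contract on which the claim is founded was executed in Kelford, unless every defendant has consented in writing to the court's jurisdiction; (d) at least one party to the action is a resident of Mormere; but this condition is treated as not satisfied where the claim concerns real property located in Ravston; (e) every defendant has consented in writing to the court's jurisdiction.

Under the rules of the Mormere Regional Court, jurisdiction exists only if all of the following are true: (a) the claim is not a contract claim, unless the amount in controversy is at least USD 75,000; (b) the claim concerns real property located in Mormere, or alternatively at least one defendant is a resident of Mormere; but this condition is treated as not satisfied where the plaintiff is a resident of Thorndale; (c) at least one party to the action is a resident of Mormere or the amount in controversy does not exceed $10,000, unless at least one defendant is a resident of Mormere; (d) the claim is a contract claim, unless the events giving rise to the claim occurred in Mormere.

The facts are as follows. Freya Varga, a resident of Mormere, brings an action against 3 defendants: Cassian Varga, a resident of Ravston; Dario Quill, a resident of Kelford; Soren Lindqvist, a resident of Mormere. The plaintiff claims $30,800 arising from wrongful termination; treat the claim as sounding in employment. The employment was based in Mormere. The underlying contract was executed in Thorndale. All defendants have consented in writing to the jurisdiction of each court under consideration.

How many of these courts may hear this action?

The Civil Court of Thorndale:
  (a) The plaintiff resides in Mormere, not Kelford; the claim does not concern real property — none of the alternatives is met. Not met.
  (b) The contract was executed in Thorndale, so one alternative holds. Condition met.
  (c) The amount in controversy is $30,800, within the $75,000 ceiling, so one alternative holds. Met.
  (d) Every defendant has filed written consent, which satisfies one of the alternatives. Condition met.
  → No jurisdiction.
The Kelford District Court:
  (a) The plaintiff resides in Mormere, which is not Kelford. Condition met.
  (b) Dario Quill resides in Kelford. The carve-out does not apply: the amount in controversy is 30,800 dollars, below the 31,500 dollars floor. Satisfied.
  (c) The claim is an employment claim, not a contract claim, so one alternative holds. Satisfied.
  (d) The operative events occurred in Mormere, not Kelford; no defendant is a corporation — no alternative holds. But the amount in controversy is USD 30,800, which meets the $5,000 floor, and the 'unless' clause therefore excuses the requirement. Satisfied.
  → Every requirement is satisfied — jurisdiction.
The Civil Court of Ravston:
  (a) The plaintiff resides in Mormere, not Thorndale; the claim is an employment claim, not a tort claim — none of the alternatives is met. Not met.
  (b) The plaintiff resides in Mormere, which is not Ravston, which satisfies one of the alternatives. Met.
  (c) The amount in controversy is 30,800 dollars, which meets the $10,000 floor, so one alternative holds. Satisfied.
  (d) Freya Varga resides in Mormere. The carve-out does not apply: the claim does not concern real property. Met.
  (e) Every defendant has filed written consent. Condition met.
  → The court lacks jurisdiction.
The Mormere Regional Court:
  (a) The claim is an employment claim, not a contract claim. Met.
  (b) Soren Lindqvist resides in Mormere — that alternative is enough. The exception is not triggered, since the plaintiff resides in Mormere, not Thorndale. Met.
  (c) Freya Varga resides in Mormere, so this disjunct is met. Condition met.
  (d) The claim is an employment claim, not a contract claim. However, the operative events occurred in Mormere, so the 'unless' proviso supplies this condition. Met.
  → All conditions met; jurisdiction exists.
Courts with jurisdiction: the Kelford District Court, the Mormere Regional Court — 2 in total.

2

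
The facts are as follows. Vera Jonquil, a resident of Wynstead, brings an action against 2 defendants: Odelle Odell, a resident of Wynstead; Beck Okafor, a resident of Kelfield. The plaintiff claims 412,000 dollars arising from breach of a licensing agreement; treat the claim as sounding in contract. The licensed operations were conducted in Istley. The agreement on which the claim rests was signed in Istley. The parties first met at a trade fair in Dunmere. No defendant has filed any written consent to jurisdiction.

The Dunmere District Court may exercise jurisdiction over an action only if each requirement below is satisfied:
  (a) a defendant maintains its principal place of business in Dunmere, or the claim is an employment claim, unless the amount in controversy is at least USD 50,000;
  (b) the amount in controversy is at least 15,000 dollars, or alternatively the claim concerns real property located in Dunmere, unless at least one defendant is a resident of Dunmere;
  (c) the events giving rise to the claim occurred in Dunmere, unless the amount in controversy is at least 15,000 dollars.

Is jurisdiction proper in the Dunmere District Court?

Yes

The Dunmere District Court:
  (a) No defendant is a corporation; the claim is a contract claim, not an employment claim — no alternative holds. But the amount in controversy is 412,000 dollars, which meets the USD 50,000 floor, and the 'unless' clause therefore excuses the requirement. Met.
  (b) The amount in controversy is USD 412,000, which meets the 15,000 dollars floor, so one alternative holds. Condition met.
  (c) The operative events occurred in Istley, not Dunmere. The proviso rescues it, though: the amount in controversy is USD 412,000, which meets the 15,000 dollars floor. Met.
  → The court has jurisdiction.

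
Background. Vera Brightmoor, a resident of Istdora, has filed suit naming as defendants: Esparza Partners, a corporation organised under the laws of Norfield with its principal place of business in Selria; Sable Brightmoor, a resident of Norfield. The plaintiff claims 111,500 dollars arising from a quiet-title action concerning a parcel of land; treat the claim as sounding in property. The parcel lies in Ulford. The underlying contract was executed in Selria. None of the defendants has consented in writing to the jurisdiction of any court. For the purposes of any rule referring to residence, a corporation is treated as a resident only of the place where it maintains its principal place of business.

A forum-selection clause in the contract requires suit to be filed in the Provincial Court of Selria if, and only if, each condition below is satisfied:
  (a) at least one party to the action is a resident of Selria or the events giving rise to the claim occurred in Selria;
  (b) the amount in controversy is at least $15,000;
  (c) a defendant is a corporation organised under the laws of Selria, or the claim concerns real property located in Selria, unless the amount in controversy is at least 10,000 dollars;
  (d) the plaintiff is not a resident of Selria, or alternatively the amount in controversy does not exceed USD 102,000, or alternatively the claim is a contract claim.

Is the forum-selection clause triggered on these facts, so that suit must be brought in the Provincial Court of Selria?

Yes

The Provincial Court of Selria:
  (a) Esparza Partners resides in Selria, so one alternative holds. Condition met.
  (b) The amount in controversy is USD 111,500, which meets the $15,000 floor. Met.
  (c) The corporate defendant(s) are organised in Norfield, not Selria; the property lies in Ulford, not Selria — every alternative fails. However, the amount in controversy is $111,500, which meets the USD 10,000 floor, so the 'unless' proviso supplies this condition. Met.
  (d) The plaintiff resides in Istdora, which is not Selria, so one alternative holds. Met.
  → The clause applies.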